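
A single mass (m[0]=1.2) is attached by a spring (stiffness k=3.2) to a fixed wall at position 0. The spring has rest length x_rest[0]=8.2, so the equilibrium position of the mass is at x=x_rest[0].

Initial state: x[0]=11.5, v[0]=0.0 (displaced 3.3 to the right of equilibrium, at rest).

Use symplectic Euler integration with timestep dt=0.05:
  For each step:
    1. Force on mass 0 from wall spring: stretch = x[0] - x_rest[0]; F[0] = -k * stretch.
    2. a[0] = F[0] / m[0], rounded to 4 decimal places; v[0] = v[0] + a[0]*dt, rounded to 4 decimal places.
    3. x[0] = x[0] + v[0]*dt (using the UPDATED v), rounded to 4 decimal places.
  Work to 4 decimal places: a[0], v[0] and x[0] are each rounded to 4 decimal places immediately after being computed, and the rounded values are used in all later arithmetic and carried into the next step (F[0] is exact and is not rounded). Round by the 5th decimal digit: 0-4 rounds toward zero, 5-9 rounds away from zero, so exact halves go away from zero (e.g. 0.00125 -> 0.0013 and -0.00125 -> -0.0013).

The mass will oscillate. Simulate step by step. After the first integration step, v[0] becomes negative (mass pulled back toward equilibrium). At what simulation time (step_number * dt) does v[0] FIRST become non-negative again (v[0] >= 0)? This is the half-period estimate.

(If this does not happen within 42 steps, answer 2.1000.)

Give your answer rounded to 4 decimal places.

Step 0: x=[11.5000] v=[0.0000]
Step 1: x=[11.4780] v=[-0.4400]
Step 2: x=[11.4341] v=[-0.8771]
Step 3: x=[11.3687] v=[-1.3083]
Step 4: x=[11.2822] v=[-1.7308]
Step 5: x=[11.1751] v=[-2.1418]
Step 6: x=[11.0482] v=[-2.5385]
Step 7: x=[10.9023] v=[-2.9183]
Step 8: x=[10.7384] v=[-3.2786]
Step 9: x=[10.5575] v=[-3.6171]
Step 10: x=[10.3609] v=[-3.9314]
Step 11: x=[10.1499] v=[-4.2195]
Step 12: x=[9.9259] v=[-4.4795]
Step 13: x=[9.6904] v=[-4.7096]
Step 14: x=[9.4450] v=[-4.9083]
Step 15: x=[9.1913] v=[-5.0743]
Step 16: x=[8.9310] v=[-5.2065]
Step 17: x=[8.6658] v=[-5.3040]
Step 18: x=[8.3975] v=[-5.3661]
Step 19: x=[8.1279] v=[-5.3924]
Step 20: x=[7.8588] v=[-5.3828]
Step 21: x=[7.5919] v=[-5.3373]
Step 22: x=[7.3291] v=[-5.2562]
Step 23: x=[7.0721] v=[-5.1401]
Step 24: x=[6.8226] v=[-4.9897]
Step 25: x=[6.5823] v=[-4.8060]
Step 26: x=[6.3528] v=[-4.5903]
Step 27: x=[6.1356] v=[-4.3440]
Step 28: x=[5.9322] v=[-4.0687]
Step 29: x=[5.7439] v=[-3.7663]
Step 30: x=[5.5720] v=[-3.4388]
Step 31: x=[5.4176] v=[-3.0884]
Step 32: x=[5.2817] v=[-2.7174]
Step 33: x=[5.1653] v=[-2.3283]
Step 34: x=[5.0691] v=[-1.9237]
Step 35: x=[4.9938] v=[-1.5062]
Step 36: x=[4.9399] v=[-1.0787]
Step 37: x=[4.9077] v=[-0.6440]
Step 38: x=[4.8975] v=[-0.2050]
Step 39: x=[4.9093] v=[0.2353]
First v>=0 after going negative at step 39, time=1.9500

Answer: 1.9500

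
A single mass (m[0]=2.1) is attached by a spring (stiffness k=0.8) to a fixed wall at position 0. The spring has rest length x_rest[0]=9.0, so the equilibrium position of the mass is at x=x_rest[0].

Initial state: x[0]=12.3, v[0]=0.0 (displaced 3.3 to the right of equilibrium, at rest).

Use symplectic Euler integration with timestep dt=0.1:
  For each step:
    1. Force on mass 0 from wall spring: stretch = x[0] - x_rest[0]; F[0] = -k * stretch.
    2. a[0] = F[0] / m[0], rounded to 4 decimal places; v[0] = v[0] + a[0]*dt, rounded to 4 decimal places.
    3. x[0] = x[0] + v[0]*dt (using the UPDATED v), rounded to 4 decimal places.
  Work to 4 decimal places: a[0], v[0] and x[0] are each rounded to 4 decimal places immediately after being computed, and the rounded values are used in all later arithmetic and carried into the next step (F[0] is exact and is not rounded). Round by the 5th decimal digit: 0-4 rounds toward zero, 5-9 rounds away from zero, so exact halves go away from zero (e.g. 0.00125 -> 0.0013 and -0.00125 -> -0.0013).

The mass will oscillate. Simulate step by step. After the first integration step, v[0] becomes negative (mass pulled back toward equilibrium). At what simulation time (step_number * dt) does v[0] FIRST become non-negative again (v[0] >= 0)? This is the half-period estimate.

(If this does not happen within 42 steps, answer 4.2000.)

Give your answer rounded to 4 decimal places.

Answer: 4.2000

Derivation:
Step 0: x=[12.3000] v=[0.0000]
Step 1: x=[12.2874] v=[-0.1257]
Step 2: x=[12.2623] v=[-0.2509]
Step 3: x=[12.2248] v=[-0.3752]
Step 4: x=[12.1750] v=[-0.4981]
Step 5: x=[12.1131] v=[-0.6191]
Step 6: x=[12.0393] v=[-0.7377]
Step 7: x=[11.9540] v=[-0.8535]
Step 8: x=[11.8574] v=[-0.9660]
Step 9: x=[11.7499] v=[-1.0749]
Step 10: x=[11.6319] v=[-1.1797]
Step 11: x=[11.5039] v=[-1.2800]
Step 12: x=[11.3664] v=[-1.3754]
Step 13: x=[11.2198] v=[-1.4656]
Step 14: x=[11.0648] v=[-1.5502]
Step 15: x=[10.9019] v=[-1.6289]
Step 16: x=[10.7318] v=[-1.7014]
Step 17: x=[10.5551] v=[-1.7674]
Step 18: x=[10.3724] v=[-1.8266]
Step 19: x=[10.1845] v=[-1.8789]
Step 20: x=[9.9921] v=[-1.9240]
Step 21: x=[9.7959] v=[-1.9618]
Step 22: x=[9.5967] v=[-1.9921]
Step 23: x=[9.3952] v=[-2.0148]
Step 24: x=[9.1922] v=[-2.0299]
Step 25: x=[8.9885] v=[-2.0372]
Step 26: x=[8.7848] v=[-2.0368]
Step 27: x=[8.5819] v=[-2.0286]
Step 28: x=[8.3806] v=[-2.0127]
Step 29: x=[8.1817] v=[-1.9891]
Step 30: x=[7.9859] v=[-1.9579]
Step 31: x=[7.7940] v=[-1.9193]
Step 32: x=[7.6067] v=[-1.8734]
Step 33: x=[7.4247] v=[-1.8203]
Step 34: x=[7.2487] v=[-1.7603]
Step 35: x=[7.0793] v=[-1.6936]
Step 36: x=[6.9173] v=[-1.6204]
Step 37: x=[6.7632] v=[-1.5411]
Step 38: x=[6.6176] v=[-1.4559]
Step 39: x=[6.4811] v=[-1.3651]
Step 40: x=[6.3542] v=[-1.2691]
Step 41: x=[6.2374] v=[-1.1683]
Step 42: x=[6.1311] v=[-1.0631]
v[0] did not become non-negative within 42 steps; using fallback time=4.2000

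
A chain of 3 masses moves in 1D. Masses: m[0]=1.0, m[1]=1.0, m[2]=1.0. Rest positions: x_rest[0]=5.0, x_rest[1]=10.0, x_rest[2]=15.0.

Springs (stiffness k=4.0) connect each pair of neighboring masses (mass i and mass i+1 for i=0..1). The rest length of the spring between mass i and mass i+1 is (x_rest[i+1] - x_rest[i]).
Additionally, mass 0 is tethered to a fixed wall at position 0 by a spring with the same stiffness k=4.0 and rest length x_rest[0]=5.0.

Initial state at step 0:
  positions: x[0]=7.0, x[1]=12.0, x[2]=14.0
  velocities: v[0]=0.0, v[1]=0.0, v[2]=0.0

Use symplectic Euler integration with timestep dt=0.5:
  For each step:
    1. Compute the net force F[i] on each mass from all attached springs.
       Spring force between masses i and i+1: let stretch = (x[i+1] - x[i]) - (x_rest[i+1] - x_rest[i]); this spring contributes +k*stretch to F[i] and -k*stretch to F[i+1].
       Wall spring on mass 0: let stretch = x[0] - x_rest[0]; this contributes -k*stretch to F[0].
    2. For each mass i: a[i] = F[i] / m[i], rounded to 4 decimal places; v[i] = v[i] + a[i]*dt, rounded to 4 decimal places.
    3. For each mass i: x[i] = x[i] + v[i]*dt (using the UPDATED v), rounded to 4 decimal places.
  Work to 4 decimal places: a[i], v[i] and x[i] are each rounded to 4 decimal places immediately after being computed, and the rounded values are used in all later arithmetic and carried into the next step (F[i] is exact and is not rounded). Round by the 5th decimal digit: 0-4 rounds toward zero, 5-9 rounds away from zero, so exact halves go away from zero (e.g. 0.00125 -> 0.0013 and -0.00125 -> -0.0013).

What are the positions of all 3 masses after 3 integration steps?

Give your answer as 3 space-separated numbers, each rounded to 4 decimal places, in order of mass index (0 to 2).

Answer: 5.0000 10.0000 15.0000

Derivation:
Step 0: x=[7.0000 12.0000 14.0000] v=[0.0000 0.0000 0.0000]
Step 1: x=[5.0000 9.0000 17.0000] v=[-4.0000 -6.0000 6.0000]
Step 2: x=[2.0000 10.0000 17.0000] v=[-6.0000 2.0000 0.0000]
Step 3: x=[5.0000 10.0000 15.0000] v=[6.0000 0.0000 -4.0000]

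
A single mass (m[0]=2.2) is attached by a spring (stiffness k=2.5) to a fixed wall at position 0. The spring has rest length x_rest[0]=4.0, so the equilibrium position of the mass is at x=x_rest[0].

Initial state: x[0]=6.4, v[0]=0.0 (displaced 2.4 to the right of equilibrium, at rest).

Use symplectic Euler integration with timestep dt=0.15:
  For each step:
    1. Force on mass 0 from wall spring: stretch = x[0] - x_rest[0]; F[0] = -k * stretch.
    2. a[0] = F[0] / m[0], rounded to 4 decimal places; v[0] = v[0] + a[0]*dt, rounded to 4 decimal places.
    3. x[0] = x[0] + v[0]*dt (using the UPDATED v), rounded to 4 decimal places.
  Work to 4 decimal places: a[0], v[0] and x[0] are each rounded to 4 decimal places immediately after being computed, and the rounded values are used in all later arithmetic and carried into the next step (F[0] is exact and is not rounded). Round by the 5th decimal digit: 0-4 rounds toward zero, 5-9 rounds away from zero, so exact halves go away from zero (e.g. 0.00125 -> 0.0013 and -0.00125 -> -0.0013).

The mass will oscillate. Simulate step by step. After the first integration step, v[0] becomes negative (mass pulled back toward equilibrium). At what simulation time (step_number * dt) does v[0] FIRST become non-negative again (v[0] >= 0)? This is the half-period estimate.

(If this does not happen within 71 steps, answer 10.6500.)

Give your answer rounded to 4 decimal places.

Answer: 3.0000

Derivation:
Step 0: x=[6.4000] v=[0.0000]
Step 1: x=[6.3386] v=[-0.4091]
Step 2: x=[6.2174] v=[-0.8077]
Step 3: x=[6.0395] v=[-1.1857]
Step 4: x=[5.8095] v=[-1.5333]
Step 5: x=[5.5332] v=[-1.8417]
Step 6: x=[5.2178] v=[-2.1030]
Step 7: x=[4.8712] v=[-2.3106]
Step 8: x=[4.5023] v=[-2.4591]
Step 9: x=[4.1206] v=[-2.5447]
Step 10: x=[3.7358] v=[-2.5653]
Step 11: x=[3.3578] v=[-2.5203]
Step 12: x=[2.9962] v=[-2.4108]
Step 13: x=[2.6602] v=[-2.2397]
Step 14: x=[2.3585] v=[-2.0113]
Step 15: x=[2.0988] v=[-1.7315]
Step 16: x=[1.8877] v=[-1.4074]
Step 17: x=[1.7306] v=[-1.0474]
Step 18: x=[1.6315] v=[-0.6606]
Step 19: x=[1.5930] v=[-0.2569]
Step 20: x=[1.6160] v=[0.1534]
First v>=0 after going negative at step 20, time=3.0000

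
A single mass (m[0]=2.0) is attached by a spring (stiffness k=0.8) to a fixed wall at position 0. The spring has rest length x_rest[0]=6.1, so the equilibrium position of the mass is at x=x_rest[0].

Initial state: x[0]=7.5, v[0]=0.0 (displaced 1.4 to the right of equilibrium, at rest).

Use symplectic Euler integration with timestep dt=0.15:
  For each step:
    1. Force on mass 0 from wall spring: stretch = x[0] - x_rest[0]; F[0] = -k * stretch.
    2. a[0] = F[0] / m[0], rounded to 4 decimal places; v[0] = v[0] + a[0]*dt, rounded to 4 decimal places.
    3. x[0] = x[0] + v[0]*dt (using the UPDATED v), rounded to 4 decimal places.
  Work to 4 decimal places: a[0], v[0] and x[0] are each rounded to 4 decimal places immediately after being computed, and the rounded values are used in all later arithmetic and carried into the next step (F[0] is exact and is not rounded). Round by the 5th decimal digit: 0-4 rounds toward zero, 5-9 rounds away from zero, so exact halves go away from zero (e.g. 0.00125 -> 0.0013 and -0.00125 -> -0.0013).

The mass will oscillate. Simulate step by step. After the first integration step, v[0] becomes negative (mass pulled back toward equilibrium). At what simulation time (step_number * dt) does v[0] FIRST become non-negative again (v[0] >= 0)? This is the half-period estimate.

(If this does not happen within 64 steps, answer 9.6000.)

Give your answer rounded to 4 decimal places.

Step 0: x=[7.5000] v=[0.0000]
Step 1: x=[7.4874] v=[-0.0840]
Step 2: x=[7.4623] v=[-0.1673]
Step 3: x=[7.4250] v=[-0.2490]
Step 4: x=[7.3757] v=[-0.3285]
Step 5: x=[7.3150] v=[-0.4050]
Step 6: x=[7.2433] v=[-0.4779]
Step 7: x=[7.1613] v=[-0.5465]
Step 8: x=[7.0698] v=[-0.6102]
Step 9: x=[6.9695] v=[-0.6684]
Step 10: x=[6.8614] v=[-0.7206]
Step 11: x=[6.7465] v=[-0.7663]
Step 12: x=[6.6257] v=[-0.8051]
Step 13: x=[6.5002] v=[-0.8366]
Step 14: x=[6.3711] v=[-0.8606]
Step 15: x=[6.2396] v=[-0.8769]
Step 16: x=[6.1068] v=[-0.8853]
Step 17: x=[5.9739] v=[-0.8857]
Step 18: x=[5.8422] v=[-0.8781]
Step 19: x=[5.7128] v=[-0.8626]
Step 20: x=[5.5869] v=[-0.8394]
Step 21: x=[5.4656] v=[-0.8086]
Step 22: x=[5.3500] v=[-0.7705]
Step 23: x=[5.2412] v=[-0.7255]
Step 24: x=[5.1401] v=[-0.6740]
Step 25: x=[5.0476] v=[-0.6164]
Step 26: x=[4.9646] v=[-0.5533]
Step 27: x=[4.8918] v=[-0.4852]
Step 28: x=[4.8299] v=[-0.4127]
Step 29: x=[4.7794] v=[-0.3365]
Step 30: x=[4.7408] v=[-0.2573]
Step 31: x=[4.7144] v=[-0.1757]
Step 32: x=[4.7005] v=[-0.0926]
Step 33: x=[4.6992] v=[-0.0086]
Step 34: x=[4.7105] v=[0.0754]
First v>=0 after going negative at step 34, time=5.1000

Answer: 5.1000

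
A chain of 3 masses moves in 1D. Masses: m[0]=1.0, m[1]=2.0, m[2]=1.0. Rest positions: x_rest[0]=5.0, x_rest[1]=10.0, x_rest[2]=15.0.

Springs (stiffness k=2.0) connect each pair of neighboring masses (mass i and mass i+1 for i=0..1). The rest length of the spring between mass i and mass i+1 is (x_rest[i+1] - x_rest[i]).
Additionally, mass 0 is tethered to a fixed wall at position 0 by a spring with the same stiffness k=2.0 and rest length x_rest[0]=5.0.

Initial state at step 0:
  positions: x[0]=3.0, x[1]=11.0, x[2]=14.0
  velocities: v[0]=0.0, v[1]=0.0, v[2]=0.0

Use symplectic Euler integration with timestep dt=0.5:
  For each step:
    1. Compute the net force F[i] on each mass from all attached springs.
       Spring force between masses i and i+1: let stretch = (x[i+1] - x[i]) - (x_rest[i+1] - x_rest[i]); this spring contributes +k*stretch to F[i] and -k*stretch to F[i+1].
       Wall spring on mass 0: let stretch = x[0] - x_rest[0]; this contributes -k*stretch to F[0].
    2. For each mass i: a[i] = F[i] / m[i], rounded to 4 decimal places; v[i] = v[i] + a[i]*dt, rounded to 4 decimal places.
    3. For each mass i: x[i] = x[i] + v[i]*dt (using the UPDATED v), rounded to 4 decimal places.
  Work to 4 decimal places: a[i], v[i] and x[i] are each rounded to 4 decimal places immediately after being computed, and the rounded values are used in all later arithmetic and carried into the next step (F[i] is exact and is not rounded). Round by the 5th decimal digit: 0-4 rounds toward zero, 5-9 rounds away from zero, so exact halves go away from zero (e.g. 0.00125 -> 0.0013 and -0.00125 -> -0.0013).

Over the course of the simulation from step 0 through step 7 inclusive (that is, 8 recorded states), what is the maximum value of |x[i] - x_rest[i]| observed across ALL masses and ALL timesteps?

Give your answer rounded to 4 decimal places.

Step 0: x=[3.0000 11.0000 14.0000] v=[0.0000 0.0000 0.0000]
Step 1: x=[5.5000 9.7500 15.0000] v=[5.0000 -2.5000 2.0000]
Step 2: x=[7.3750 8.7500 15.8750] v=[3.7500 -2.0000 1.7500]
Step 3: x=[6.2500 9.1875 15.6875] v=[-2.2500 0.8750 -0.3750]
Step 4: x=[3.4688 10.5157 14.7500] v=[-5.5625 2.6563 -1.8750]
Step 5: x=[2.4766 11.1407 14.1954] v=[-1.9844 1.2500 -1.1093]
Step 6: x=[4.5782 10.3634 14.6134] v=[4.2031 -1.5547 0.8360]
Step 7: x=[7.2833 9.2023 15.4064] v=[5.4101 -2.3223 1.5860]
Max displacement = 2.5234

Answer: 2.5234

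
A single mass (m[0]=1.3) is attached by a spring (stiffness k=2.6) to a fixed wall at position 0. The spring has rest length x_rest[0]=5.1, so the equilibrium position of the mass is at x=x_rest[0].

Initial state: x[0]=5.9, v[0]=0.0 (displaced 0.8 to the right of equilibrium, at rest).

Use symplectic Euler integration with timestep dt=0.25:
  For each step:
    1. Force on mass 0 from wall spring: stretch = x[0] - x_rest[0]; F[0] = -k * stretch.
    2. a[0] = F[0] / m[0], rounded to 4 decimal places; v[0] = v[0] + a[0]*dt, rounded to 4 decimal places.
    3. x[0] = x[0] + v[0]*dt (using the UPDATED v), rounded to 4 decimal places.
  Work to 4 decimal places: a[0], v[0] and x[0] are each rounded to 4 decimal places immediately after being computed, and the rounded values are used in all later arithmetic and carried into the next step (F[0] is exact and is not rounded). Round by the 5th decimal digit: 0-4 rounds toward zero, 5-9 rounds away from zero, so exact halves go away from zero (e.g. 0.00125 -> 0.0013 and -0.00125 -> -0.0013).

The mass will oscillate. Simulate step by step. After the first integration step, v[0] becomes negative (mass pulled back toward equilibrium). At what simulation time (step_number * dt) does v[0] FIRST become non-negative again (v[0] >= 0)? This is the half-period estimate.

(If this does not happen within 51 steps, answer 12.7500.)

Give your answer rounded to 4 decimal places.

Step 0: x=[5.9000] v=[0.0000]
Step 1: x=[5.8000] v=[-0.4000]
Step 2: x=[5.6125] v=[-0.7500]
Step 3: x=[5.3609] v=[-1.0063]
Step 4: x=[5.0767] v=[-1.1368]
Step 5: x=[4.7954] v=[-1.1252]
Step 6: x=[4.5522] v=[-0.9729]
Step 7: x=[4.3775] v=[-0.6990]
Step 8: x=[4.2931] v=[-0.3378]
Step 9: x=[4.3095] v=[0.0657]
First v>=0 after going negative at step 9, time=2.2500

Answer: 2.2500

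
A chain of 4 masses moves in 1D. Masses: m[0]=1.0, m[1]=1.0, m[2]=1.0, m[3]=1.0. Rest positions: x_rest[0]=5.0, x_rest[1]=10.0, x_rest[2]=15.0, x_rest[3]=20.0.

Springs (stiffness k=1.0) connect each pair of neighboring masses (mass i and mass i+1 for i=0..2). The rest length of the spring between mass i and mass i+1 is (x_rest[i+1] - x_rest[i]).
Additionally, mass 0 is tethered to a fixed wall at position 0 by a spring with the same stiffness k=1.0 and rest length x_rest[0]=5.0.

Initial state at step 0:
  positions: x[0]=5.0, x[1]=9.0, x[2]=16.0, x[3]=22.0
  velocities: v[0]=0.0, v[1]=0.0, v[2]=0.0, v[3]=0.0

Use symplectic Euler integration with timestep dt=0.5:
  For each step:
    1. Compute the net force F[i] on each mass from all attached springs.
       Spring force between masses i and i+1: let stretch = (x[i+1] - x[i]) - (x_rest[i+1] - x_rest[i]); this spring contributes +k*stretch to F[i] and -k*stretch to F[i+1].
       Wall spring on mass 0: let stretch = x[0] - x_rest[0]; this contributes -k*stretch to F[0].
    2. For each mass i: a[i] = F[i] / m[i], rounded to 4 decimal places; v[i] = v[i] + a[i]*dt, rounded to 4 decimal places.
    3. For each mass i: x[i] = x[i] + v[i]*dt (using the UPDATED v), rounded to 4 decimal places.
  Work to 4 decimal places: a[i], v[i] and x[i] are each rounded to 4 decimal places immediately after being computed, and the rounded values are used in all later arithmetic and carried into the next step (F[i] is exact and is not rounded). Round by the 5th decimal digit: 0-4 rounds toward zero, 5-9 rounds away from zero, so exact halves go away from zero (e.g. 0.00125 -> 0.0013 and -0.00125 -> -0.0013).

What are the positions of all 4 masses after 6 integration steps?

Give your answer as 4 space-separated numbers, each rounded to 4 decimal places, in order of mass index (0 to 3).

Answer: 6.6813 10.6651 15.7460 19.2795

Derivation:
Step 0: x=[5.0000 9.0000 16.0000 22.0000] v=[0.0000 0.0000 0.0000 0.0000]
Step 1: x=[4.7500 9.7500 15.7500 21.7500] v=[-0.5000 1.5000 -0.5000 -0.5000]
Step 2: x=[4.5625 10.7500 15.5000 21.2500] v=[-0.3750 2.0000 -0.5000 -1.0000]
Step 3: x=[4.7813 11.3907 15.5000 20.5625] v=[0.4375 1.2813 0.0000 -1.3750]
Step 4: x=[5.4571 11.4064 15.7383 19.8594] v=[1.3516 0.0313 0.4766 -1.4063]
Step 5: x=[6.2560 11.0177 15.9239 19.3760] v=[1.5977 -0.7774 0.3712 -0.9669]
Step 6: x=[6.6813 10.6651 15.7460 19.2795] v=[0.8506 -0.7052 -0.3559 -0.1930]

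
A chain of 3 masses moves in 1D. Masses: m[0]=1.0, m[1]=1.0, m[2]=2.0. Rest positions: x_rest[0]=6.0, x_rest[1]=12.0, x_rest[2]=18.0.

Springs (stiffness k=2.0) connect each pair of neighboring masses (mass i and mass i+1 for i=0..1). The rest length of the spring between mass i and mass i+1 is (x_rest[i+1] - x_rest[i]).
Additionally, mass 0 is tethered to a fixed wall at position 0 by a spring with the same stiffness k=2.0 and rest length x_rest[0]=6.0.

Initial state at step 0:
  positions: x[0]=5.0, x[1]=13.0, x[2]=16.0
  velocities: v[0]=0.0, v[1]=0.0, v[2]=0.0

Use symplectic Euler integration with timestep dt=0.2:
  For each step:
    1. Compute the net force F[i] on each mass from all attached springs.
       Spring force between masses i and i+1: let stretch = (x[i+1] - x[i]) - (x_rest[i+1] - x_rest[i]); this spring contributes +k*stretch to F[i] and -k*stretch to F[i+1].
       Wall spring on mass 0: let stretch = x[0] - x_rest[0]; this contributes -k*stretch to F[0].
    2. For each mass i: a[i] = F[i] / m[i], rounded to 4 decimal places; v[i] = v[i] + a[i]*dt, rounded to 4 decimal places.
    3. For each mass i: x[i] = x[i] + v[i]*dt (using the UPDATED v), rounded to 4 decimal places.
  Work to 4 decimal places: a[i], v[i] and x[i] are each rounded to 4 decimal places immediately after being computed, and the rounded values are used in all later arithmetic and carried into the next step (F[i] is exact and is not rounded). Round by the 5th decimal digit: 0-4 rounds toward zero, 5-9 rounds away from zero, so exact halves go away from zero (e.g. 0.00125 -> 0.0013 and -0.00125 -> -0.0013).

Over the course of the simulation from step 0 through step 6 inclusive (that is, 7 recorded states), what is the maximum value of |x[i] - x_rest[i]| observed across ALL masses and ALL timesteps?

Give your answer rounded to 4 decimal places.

Step 0: x=[5.0000 13.0000 16.0000] v=[0.0000 0.0000 0.0000]
Step 1: x=[5.2400 12.6000 16.1200] v=[1.2000 -2.0000 0.6000]
Step 2: x=[5.6496 11.8928 16.3392] v=[2.0480 -3.5360 1.0960]
Step 3: x=[6.1067 11.0419 16.6205] v=[2.2854 -4.2547 1.4067]
Step 4: x=[6.4701 10.2424 16.9187] v=[1.8168 -3.9973 1.4910]
Step 5: x=[6.6176 9.6753 17.1898] v=[0.7377 -2.8357 1.3557]
Step 6: x=[6.4803 9.4647 17.4004] v=[-0.6863 -1.0530 1.0528]
Max displacement = 2.5353

Answer: 2.5353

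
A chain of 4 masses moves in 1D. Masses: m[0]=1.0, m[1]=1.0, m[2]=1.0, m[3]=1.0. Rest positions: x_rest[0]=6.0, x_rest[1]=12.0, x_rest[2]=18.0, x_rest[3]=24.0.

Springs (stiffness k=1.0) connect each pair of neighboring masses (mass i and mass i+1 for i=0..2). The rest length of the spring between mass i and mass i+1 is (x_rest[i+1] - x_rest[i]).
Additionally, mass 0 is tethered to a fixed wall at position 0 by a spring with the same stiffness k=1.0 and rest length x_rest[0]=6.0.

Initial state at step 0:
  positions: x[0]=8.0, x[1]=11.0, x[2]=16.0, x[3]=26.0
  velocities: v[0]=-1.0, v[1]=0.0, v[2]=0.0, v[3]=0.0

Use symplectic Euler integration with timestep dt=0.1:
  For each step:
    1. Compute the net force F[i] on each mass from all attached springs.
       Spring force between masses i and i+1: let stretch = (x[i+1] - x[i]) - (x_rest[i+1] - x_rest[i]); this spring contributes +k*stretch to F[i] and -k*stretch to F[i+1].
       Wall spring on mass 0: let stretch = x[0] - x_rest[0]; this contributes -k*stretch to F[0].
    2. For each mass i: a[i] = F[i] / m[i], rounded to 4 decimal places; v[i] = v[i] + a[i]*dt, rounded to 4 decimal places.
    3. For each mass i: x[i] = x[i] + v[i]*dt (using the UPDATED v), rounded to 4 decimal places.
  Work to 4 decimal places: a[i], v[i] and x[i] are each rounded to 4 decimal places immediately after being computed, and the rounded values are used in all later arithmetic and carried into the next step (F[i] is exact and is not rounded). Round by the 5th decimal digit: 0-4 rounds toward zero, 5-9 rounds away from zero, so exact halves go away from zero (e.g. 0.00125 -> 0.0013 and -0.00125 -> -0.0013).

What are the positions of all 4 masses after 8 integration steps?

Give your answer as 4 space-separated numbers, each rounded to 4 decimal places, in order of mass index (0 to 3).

Answer: 5.7952 11.5654 17.5588 24.7396

Derivation:
Step 0: x=[8.0000 11.0000 16.0000 26.0000] v=[-1.0000 0.0000 0.0000 0.0000]
Step 1: x=[7.8500 11.0200 16.0500 25.9600] v=[-1.5000 0.2000 0.5000 -0.4000]
Step 2: x=[7.6532 11.0586 16.1488 25.8809] v=[-1.9680 0.3860 0.9880 -0.7910]
Step 3: x=[7.4139 11.1141 16.2940 25.7645] v=[-2.3928 0.5545 1.4522 -1.1642]
Step 4: x=[7.1375 11.1844 16.4821 25.6134] v=[-2.7642 0.7025 1.8813 -1.5113]
Step 5: x=[6.8302 11.2672 16.7086 25.4310] v=[-3.0733 0.8276 2.2647 -1.8244]
Step 6: x=[6.4989 11.3600 16.9679 25.2213] v=[-3.3126 0.9280 2.5928 -2.0966]
Step 7: x=[6.1513 11.4603 17.2536 24.9891] v=[-3.4764 1.0027 2.8574 -2.3219]
Step 8: x=[5.7952 11.5654 17.5588 24.7396] v=[-3.5606 1.0511 3.0516 -2.4955]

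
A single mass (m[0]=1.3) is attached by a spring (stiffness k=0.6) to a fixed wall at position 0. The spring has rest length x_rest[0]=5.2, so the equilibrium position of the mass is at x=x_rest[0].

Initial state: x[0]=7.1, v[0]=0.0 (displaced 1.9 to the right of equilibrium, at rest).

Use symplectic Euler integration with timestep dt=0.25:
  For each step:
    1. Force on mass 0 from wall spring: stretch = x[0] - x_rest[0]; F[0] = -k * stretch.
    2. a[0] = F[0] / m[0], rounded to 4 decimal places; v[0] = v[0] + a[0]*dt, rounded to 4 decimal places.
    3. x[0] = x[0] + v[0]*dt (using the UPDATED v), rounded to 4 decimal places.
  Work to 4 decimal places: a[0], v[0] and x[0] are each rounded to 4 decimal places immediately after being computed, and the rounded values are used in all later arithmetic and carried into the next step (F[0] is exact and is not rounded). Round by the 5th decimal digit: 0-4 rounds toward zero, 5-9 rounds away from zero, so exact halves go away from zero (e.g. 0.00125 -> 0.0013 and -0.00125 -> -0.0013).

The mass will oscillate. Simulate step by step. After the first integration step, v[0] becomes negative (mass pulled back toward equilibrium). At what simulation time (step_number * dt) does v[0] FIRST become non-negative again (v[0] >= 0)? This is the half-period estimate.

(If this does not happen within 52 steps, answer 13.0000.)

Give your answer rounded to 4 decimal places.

Step 0: x=[7.1000] v=[0.0000]
Step 1: x=[7.0452] v=[-0.2192]
Step 2: x=[6.9372] v=[-0.4321]
Step 3: x=[6.7791] v=[-0.6326]
Step 4: x=[6.5754] v=[-0.8148]
Step 5: x=[6.3320] v=[-0.9735]
Step 6: x=[6.0560] v=[-1.1041]
Step 7: x=[5.7553] v=[-1.2029]
Step 8: x=[5.4386] v=[-1.2670]
Step 9: x=[5.1150] v=[-1.2945]
Step 10: x=[4.7938] v=[-1.2847]
Step 11: x=[4.4844] v=[-1.2378]
Step 12: x=[4.1956] v=[-1.1552]
Step 13: x=[3.9358] v=[-1.0393]
Step 14: x=[3.7125] v=[-0.8934]
Step 15: x=[3.5321] v=[-0.7218]
Step 16: x=[3.3998] v=[-0.5294]
Step 17: x=[3.3194] v=[-0.3217]
Step 18: x=[3.2932] v=[-0.1047]
Step 19: x=[3.3220] v=[0.1153]
First v>=0 after going negative at step 19, time=4.7500

Answer: 4.7500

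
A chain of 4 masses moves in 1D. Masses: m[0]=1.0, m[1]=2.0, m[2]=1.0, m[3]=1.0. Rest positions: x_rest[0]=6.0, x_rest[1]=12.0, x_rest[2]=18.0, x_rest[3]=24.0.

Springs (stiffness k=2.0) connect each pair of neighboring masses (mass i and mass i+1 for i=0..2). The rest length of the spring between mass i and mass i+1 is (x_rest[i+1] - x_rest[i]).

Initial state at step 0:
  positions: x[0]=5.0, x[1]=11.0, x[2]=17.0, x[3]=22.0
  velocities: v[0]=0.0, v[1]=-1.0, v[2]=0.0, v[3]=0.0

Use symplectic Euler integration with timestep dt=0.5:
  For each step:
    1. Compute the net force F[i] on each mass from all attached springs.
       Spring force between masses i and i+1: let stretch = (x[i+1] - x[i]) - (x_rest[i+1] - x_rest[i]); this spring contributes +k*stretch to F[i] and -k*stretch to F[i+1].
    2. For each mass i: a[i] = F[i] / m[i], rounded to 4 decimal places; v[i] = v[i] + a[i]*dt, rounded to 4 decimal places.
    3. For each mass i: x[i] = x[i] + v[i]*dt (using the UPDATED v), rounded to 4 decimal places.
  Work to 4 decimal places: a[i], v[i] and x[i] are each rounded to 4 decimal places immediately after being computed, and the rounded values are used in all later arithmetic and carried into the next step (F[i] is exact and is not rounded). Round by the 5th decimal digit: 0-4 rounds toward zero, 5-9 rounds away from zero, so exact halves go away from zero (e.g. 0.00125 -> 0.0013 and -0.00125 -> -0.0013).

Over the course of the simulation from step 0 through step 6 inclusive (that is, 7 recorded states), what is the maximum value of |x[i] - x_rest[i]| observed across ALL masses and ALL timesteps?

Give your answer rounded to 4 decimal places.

Answer: 3.2617

Derivation:
Step 0: x=[5.0000 11.0000 17.0000 22.0000] v=[0.0000 -1.0000 0.0000 0.0000]
Step 1: x=[5.0000 10.5000 16.5000 22.5000] v=[0.0000 -1.0000 -1.0000 1.0000]
Step 2: x=[4.7500 10.1250 16.0000 23.0000] v=[-0.5000 -0.7500 -1.0000 1.0000]
Step 3: x=[4.1875 9.8750 16.0625 23.0000] v=[-1.1250 -0.5000 0.1250 0.0000]
Step 4: x=[3.4688 9.7500 16.5000 22.5313] v=[-1.4375 -0.2500 0.8750 -0.9375]
Step 5: x=[2.8907 9.7422 16.5782 22.0469] v=[-1.1563 -0.0156 0.1563 -0.9688]
Step 6: x=[2.7383 9.7305 15.9727 21.8282] v=[-0.3048 -0.0234 -1.2110 -0.4375]
Max displacement = 3.2617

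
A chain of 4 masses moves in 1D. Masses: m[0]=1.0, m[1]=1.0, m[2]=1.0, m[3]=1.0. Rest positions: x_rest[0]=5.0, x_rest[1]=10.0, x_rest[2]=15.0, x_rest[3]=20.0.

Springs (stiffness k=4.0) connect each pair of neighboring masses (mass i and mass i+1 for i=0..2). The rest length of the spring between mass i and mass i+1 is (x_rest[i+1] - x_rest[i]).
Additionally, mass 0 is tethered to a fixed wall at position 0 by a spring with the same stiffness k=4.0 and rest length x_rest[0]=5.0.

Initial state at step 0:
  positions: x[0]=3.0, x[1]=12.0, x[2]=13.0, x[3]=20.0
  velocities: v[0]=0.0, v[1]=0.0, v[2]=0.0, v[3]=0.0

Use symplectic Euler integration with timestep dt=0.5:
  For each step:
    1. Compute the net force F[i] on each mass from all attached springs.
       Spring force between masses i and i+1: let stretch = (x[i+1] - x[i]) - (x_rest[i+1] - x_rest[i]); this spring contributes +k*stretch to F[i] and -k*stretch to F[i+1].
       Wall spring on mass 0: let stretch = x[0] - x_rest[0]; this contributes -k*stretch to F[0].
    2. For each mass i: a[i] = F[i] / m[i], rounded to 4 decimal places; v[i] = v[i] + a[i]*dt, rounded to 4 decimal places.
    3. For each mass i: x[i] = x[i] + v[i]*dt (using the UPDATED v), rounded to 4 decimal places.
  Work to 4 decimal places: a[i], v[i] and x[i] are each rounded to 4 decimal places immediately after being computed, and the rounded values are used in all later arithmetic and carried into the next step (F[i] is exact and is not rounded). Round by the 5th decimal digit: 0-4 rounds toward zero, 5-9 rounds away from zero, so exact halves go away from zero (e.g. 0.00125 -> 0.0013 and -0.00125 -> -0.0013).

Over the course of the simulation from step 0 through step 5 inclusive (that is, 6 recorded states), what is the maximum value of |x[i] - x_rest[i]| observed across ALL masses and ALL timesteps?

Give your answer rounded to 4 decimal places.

Answer: 6.0000

Derivation:
Step 0: x=[3.0000 12.0000 13.0000 20.0000] v=[0.0000 0.0000 0.0000 0.0000]
Step 1: x=[9.0000 4.0000 19.0000 18.0000] v=[12.0000 -16.0000 12.0000 -4.0000]
Step 2: x=[1.0000 16.0000 9.0000 22.0000] v=[-16.0000 24.0000 -20.0000 8.0000]
Step 3: x=[7.0000 6.0000 19.0000 18.0000] v=[12.0000 -20.0000 20.0000 -8.0000]
Step 4: x=[5.0000 10.0000 15.0000 20.0000] v=[-4.0000 8.0000 -8.0000 4.0000]
Step 5: x=[3.0000 14.0000 11.0000 22.0000] v=[-4.0000 8.0000 -8.0000 4.0000]
Max displacement = 6.0000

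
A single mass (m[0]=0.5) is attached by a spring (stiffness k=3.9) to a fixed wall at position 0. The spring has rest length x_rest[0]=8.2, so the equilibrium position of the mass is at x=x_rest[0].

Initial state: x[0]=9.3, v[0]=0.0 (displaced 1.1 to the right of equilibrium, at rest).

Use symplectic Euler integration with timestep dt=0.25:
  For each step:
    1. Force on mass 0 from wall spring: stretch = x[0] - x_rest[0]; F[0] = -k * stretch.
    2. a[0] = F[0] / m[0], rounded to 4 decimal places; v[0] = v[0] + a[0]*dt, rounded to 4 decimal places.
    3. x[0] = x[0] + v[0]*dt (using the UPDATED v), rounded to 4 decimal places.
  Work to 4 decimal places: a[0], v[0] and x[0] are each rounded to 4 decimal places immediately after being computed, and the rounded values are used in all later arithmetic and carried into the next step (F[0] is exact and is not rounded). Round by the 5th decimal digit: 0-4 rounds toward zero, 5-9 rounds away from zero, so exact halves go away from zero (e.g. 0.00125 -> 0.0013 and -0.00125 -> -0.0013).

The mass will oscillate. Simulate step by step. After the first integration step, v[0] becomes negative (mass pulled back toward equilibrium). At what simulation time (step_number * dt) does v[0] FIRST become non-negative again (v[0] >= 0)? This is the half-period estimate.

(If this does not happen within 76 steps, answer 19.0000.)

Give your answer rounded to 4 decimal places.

Answer: 1.2500

Derivation:
Step 0: x=[9.3000] v=[0.0000]
Step 1: x=[8.7638] v=[-2.1450]
Step 2: x=[7.9527] v=[-3.2444]
Step 3: x=[7.2622] v=[-2.7622]
Step 4: x=[7.0288] v=[-0.9335]
Step 5: x=[7.3664] v=[1.3504]
First v>=0 after going negative at step 5, time=1.2500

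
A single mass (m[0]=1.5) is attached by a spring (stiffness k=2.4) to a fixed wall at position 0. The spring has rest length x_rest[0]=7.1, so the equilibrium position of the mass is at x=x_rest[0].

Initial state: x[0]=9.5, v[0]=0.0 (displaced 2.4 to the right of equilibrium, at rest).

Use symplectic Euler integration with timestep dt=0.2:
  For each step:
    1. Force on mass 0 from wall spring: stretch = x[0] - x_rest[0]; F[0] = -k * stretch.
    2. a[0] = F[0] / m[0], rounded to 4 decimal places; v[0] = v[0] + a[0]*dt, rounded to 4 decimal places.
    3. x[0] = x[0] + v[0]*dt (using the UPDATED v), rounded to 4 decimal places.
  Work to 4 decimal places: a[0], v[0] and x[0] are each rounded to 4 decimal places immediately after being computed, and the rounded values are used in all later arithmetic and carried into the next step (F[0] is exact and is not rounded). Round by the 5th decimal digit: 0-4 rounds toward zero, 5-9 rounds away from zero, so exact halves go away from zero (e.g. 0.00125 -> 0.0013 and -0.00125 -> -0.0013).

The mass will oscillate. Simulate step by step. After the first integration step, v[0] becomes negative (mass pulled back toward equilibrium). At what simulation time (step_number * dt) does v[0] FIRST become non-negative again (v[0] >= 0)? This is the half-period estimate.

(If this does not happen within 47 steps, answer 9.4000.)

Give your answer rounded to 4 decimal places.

Answer: 2.6000

Derivation:
Step 0: x=[9.5000] v=[0.0000]
Step 1: x=[9.3464] v=[-0.7680]
Step 2: x=[9.0490] v=[-1.4868]
Step 3: x=[8.6269] v=[-2.1105]
Step 4: x=[8.1071] v=[-2.5991]
Step 5: x=[7.5228] v=[-2.9214]
Step 6: x=[6.9115] v=[-3.0567]
Step 7: x=[6.3122] v=[-2.9964]
Step 8: x=[5.7633] v=[-2.7443]
Step 9: x=[5.3000] v=[-2.3166]
Step 10: x=[4.9519] v=[-1.7406]
Step 11: x=[4.7413] v=[-1.0532]
Step 12: x=[4.6816] v=[-0.2984]
Step 13: x=[4.7767] v=[0.4755]
First v>=0 after going negative at step 13, time=2.6000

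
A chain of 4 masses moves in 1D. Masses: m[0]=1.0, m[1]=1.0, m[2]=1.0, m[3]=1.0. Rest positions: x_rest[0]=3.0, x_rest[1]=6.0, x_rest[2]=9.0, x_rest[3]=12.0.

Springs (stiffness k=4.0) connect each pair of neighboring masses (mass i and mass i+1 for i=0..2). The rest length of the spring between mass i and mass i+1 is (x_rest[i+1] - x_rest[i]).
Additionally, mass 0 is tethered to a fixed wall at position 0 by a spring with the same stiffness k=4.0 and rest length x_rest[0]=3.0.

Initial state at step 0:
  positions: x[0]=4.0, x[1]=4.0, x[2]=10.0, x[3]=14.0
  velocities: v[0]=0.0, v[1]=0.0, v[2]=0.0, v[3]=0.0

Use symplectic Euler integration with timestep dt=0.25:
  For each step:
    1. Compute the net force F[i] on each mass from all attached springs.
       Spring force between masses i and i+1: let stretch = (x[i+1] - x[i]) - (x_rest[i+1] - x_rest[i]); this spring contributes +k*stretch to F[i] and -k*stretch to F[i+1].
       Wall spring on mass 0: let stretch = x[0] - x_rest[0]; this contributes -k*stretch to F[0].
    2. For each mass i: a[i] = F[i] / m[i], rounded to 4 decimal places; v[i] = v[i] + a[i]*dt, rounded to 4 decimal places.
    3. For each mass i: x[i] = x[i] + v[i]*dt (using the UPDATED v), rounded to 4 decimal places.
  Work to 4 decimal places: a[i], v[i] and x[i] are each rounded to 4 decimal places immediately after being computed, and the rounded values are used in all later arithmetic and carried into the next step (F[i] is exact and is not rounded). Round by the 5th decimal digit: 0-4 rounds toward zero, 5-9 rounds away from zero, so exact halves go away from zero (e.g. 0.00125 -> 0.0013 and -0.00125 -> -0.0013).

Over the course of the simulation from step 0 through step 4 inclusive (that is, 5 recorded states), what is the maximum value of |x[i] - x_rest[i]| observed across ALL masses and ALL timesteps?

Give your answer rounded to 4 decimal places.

Answer: 2.2969

Derivation:
Step 0: x=[4.0000 4.0000 10.0000 14.0000] v=[0.0000 0.0000 0.0000 0.0000]
Step 1: x=[3.0000 5.5000 9.5000 13.7500] v=[-4.0000 6.0000 -2.0000 -1.0000]
Step 2: x=[1.8750 7.3750 9.0625 13.1875] v=[-4.5000 7.5000 -1.7500 -2.2500]
Step 3: x=[1.6563 8.2969 9.2344 12.3438] v=[-0.8750 3.6875 0.6875 -3.3750]
Step 4: x=[2.6836 7.7930 9.9493 11.4727] v=[4.1093 -2.0156 2.8594 -3.4844]
Max displacement = 2.2969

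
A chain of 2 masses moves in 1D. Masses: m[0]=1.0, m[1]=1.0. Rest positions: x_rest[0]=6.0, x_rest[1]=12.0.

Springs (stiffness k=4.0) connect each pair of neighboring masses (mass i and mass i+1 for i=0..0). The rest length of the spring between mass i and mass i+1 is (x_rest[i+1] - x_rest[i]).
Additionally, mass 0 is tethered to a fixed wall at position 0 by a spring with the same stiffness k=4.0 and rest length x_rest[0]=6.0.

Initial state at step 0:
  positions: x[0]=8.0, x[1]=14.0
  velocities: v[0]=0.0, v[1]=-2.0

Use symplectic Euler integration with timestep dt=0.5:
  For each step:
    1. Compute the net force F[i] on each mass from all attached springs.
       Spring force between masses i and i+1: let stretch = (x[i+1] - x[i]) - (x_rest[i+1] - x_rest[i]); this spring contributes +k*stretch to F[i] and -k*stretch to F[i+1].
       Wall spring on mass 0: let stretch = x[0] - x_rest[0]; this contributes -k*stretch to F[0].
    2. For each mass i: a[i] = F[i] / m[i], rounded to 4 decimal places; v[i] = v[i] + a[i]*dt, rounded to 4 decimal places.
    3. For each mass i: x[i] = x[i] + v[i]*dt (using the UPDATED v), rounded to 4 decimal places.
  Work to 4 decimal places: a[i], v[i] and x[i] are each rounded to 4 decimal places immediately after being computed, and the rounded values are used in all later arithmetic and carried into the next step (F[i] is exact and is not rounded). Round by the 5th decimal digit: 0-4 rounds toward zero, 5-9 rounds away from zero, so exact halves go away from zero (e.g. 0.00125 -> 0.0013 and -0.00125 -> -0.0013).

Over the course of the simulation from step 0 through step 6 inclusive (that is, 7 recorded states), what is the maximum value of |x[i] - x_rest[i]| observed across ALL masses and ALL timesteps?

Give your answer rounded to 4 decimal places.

Answer: 3.0000

Derivation:
Step 0: x=[8.0000 14.0000] v=[0.0000 -2.0000]
Step 1: x=[6.0000 13.0000] v=[-4.0000 -2.0000]
Step 2: x=[5.0000 11.0000] v=[-2.0000 -4.0000]
Step 3: x=[5.0000 9.0000] v=[0.0000 -4.0000]
Step 4: x=[4.0000 9.0000] v=[-2.0000 0.0000]
Step 5: x=[4.0000 10.0000] v=[0.0000 2.0000]
Step 6: x=[6.0000 11.0000] v=[4.0000 2.0000]
Max displacement = 3.0000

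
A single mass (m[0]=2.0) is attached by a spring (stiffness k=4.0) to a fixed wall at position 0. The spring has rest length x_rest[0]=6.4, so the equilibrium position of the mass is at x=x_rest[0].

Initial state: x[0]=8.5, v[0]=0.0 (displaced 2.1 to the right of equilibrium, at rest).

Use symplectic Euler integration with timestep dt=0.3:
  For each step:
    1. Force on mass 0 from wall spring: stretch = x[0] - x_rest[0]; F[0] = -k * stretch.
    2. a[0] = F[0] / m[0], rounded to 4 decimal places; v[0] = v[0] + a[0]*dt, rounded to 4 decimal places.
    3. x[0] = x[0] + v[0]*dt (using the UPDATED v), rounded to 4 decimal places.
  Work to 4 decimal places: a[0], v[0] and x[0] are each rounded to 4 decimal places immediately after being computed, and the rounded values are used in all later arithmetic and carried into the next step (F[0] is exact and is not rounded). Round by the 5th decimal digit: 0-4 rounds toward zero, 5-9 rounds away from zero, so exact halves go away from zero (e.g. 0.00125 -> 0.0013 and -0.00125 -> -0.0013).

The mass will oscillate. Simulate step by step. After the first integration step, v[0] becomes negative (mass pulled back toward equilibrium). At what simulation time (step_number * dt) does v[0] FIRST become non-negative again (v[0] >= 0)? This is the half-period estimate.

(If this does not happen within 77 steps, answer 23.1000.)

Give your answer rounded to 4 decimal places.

Answer: 2.4000

Derivation:
Step 0: x=[8.5000] v=[0.0000]
Step 1: x=[8.1220] v=[-1.2600]
Step 2: x=[7.4340] v=[-2.2932]
Step 3: x=[6.5599] v=[-2.9136]
Step 4: x=[5.6571] v=[-3.0095]
Step 5: x=[4.8880] v=[-2.5638]
Step 6: x=[4.3910] v=[-1.6566]
Step 7: x=[4.2556] v=[-0.4512]
Step 8: x=[4.5062] v=[0.8354]
First v>=0 after going negative at step 8, time=2.4000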